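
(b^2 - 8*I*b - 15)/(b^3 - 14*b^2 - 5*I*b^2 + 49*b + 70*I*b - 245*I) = (b - 3*I)/(b^2 - 14*b + 49)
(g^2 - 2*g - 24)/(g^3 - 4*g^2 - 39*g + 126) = (g^2 - 2*g - 24)/(g^3 - 4*g^2 - 39*g + 126)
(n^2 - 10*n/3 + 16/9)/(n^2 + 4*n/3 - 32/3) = (n - 2/3)/(n + 4)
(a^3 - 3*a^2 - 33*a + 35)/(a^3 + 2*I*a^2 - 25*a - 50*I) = (a^2 - 8*a + 7)/(a^2 + a*(-5 + 2*I) - 10*I)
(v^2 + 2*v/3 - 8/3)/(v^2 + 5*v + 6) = (v - 4/3)/(v + 3)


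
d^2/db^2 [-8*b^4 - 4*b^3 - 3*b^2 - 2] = -96*b^2 - 24*b - 6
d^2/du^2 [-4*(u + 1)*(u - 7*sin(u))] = -28*(u + 1)*sin(u) + 56*cos(u) - 8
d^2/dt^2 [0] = 0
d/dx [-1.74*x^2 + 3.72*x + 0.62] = 3.72 - 3.48*x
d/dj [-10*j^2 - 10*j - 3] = -20*j - 10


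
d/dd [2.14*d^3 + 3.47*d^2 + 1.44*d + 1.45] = 6.42*d^2 + 6.94*d + 1.44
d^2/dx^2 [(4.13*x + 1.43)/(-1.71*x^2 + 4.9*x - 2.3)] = (-(3.42*x - 4.9)*(4.13*x + 1.43)*(6.84*x - 9.8) + (42.3738*x - 35.5834)*(1.71*x^2 - 4.9*x + 2.3))/(1.71*x^2 - 4.9*x + 2.3)^3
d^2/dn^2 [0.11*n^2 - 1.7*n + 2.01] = 0.220000000000000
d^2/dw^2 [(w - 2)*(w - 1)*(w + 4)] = 6*w + 2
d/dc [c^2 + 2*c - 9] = 2*c + 2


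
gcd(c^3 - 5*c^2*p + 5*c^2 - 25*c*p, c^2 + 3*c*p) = c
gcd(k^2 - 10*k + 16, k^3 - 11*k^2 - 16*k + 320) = k - 8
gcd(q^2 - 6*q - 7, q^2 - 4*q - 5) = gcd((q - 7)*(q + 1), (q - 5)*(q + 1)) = q + 1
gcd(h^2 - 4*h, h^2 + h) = h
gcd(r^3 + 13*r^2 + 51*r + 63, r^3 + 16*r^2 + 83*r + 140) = r + 7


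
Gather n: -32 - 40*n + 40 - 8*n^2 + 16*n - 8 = -8*n^2 - 24*n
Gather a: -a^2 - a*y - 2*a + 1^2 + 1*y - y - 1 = -a^2 + a*(-y - 2)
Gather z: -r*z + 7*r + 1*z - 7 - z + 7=-r*z + 7*r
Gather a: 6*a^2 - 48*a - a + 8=6*a^2 - 49*a + 8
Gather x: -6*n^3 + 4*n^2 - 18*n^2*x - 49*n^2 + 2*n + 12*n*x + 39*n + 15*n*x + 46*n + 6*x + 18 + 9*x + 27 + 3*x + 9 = -6*n^3 - 45*n^2 + 87*n + x*(-18*n^2 + 27*n + 18) + 54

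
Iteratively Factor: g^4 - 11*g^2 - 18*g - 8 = (g + 1)*(g^3 - g^2 - 10*g - 8) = (g + 1)^2*(g^2 - 2*g - 8) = (g + 1)^2*(g + 2)*(g - 4)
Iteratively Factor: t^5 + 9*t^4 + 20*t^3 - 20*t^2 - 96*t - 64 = (t + 4)*(t^4 + 5*t^3 - 20*t - 16) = (t + 1)*(t + 4)*(t^3 + 4*t^2 - 4*t - 16) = (t + 1)*(t + 4)^2*(t^2 - 4) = (t - 2)*(t + 1)*(t + 4)^2*(t + 2)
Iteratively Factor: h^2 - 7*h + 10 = (h - 2)*(h - 5)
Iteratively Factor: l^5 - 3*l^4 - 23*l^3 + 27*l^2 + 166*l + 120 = (l - 4)*(l^4 + l^3 - 19*l^2 - 49*l - 30) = (l - 5)*(l - 4)*(l^3 + 6*l^2 + 11*l + 6) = (l - 5)*(l - 4)*(l + 3)*(l^2 + 3*l + 2) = (l - 5)*(l - 4)*(l + 1)*(l + 3)*(l + 2)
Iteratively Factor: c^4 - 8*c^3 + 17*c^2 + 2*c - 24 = (c + 1)*(c^3 - 9*c^2 + 26*c - 24) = (c - 3)*(c + 1)*(c^2 - 6*c + 8) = (c - 3)*(c - 2)*(c + 1)*(c - 4)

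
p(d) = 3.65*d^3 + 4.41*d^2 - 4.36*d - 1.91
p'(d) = 10.95*d^2 + 8.82*d - 4.36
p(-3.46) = -85.22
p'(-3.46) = 96.21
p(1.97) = 34.52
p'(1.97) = 55.51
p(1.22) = 5.96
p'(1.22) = 22.70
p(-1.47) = 2.43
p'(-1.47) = 6.34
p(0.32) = -2.73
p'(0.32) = -0.42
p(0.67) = -1.75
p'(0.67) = 6.46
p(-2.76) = -33.02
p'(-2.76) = 54.71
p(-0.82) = 2.62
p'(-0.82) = -4.23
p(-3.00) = -47.69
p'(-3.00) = 67.73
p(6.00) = 919.09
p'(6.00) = 442.76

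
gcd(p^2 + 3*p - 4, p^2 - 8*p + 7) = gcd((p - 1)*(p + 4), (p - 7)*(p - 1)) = p - 1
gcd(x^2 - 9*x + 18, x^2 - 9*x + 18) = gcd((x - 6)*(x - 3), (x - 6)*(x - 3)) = x^2 - 9*x + 18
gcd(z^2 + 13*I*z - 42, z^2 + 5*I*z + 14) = z + 7*I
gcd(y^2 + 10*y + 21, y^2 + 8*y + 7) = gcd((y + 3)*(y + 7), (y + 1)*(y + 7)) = y + 7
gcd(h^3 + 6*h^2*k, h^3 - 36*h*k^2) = h^2 + 6*h*k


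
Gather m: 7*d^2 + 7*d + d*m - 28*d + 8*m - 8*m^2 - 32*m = 7*d^2 - 21*d - 8*m^2 + m*(d - 24)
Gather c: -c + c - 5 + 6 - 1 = 0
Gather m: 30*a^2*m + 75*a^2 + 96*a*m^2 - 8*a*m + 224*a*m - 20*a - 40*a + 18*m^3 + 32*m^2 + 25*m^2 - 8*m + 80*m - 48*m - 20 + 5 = 75*a^2 - 60*a + 18*m^3 + m^2*(96*a + 57) + m*(30*a^2 + 216*a + 24) - 15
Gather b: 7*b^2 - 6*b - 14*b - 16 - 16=7*b^2 - 20*b - 32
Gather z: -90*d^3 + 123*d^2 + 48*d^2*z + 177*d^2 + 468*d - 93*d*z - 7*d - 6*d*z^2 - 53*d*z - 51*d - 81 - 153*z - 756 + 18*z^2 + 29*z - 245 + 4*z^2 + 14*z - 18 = -90*d^3 + 300*d^2 + 410*d + z^2*(22 - 6*d) + z*(48*d^2 - 146*d - 110) - 1100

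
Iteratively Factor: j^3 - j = (j + 1)*(j^2 - j) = j*(j + 1)*(j - 1)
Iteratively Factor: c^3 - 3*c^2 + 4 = (c - 2)*(c^2 - c - 2) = (c - 2)*(c + 1)*(c - 2)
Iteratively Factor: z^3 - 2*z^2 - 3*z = (z + 1)*(z^2 - 3*z) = z*(z + 1)*(z - 3)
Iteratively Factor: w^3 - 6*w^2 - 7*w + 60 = (w - 5)*(w^2 - w - 12) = (w - 5)*(w + 3)*(w - 4)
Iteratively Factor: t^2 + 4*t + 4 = (t + 2)*(t + 2)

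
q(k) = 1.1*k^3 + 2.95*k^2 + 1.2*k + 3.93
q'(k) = 3.3*k^2 + 5.9*k + 1.2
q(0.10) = 4.08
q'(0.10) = 1.82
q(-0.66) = 4.11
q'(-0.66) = -1.26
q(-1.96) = 4.63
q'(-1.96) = 2.31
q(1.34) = 13.48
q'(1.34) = 15.03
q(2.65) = 48.30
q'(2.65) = 40.01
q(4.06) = 131.04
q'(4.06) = 79.55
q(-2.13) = 4.13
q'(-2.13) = 3.60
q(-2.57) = 1.66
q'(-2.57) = 7.83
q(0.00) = 3.93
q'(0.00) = 1.20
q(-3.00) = -2.82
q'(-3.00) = 13.20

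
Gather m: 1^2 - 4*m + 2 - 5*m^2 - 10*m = -5*m^2 - 14*m + 3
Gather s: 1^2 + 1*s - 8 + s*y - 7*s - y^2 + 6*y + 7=s*(y - 6) - y^2 + 6*y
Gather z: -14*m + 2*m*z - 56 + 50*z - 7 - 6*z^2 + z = -14*m - 6*z^2 + z*(2*m + 51) - 63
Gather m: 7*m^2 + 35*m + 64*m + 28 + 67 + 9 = 7*m^2 + 99*m + 104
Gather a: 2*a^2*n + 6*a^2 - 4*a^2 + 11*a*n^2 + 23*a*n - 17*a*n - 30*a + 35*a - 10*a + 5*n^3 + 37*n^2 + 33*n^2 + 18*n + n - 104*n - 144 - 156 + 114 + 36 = a^2*(2*n + 2) + a*(11*n^2 + 6*n - 5) + 5*n^3 + 70*n^2 - 85*n - 150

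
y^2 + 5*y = y*(y + 5)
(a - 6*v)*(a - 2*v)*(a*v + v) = a^3*v - 8*a^2*v^2 + a^2*v + 12*a*v^3 - 8*a*v^2 + 12*v^3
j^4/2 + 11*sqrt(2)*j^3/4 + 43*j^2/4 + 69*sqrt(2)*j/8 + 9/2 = (j/2 + sqrt(2))*(j + sqrt(2)/2)*(j + 3*sqrt(2)/2)^2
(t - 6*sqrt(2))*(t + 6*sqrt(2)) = t^2 - 72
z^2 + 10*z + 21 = (z + 3)*(z + 7)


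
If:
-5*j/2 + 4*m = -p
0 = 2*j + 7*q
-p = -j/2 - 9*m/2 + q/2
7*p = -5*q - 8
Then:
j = -1904/2369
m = -416/2369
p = -3096/2369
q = 544/2369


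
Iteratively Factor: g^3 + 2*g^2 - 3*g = (g - 1)*(g^2 + 3*g) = g*(g - 1)*(g + 3)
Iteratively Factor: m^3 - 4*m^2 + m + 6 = (m - 3)*(m^2 - m - 2) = (m - 3)*(m + 1)*(m - 2)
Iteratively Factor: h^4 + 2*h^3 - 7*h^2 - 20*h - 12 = (h - 3)*(h^3 + 5*h^2 + 8*h + 4) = (h - 3)*(h + 2)*(h^2 + 3*h + 2) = (h - 3)*(h + 2)^2*(h + 1)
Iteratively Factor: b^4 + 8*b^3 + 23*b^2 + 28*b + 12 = (b + 2)*(b^3 + 6*b^2 + 11*b + 6) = (b + 2)^2*(b^2 + 4*b + 3) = (b + 1)*(b + 2)^2*(b + 3)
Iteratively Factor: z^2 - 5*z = (z)*(z - 5)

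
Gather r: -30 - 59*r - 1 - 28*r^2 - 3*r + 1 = -28*r^2 - 62*r - 30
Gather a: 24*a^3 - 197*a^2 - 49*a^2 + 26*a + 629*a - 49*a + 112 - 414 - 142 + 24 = 24*a^3 - 246*a^2 + 606*a - 420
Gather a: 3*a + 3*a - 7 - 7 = 6*a - 14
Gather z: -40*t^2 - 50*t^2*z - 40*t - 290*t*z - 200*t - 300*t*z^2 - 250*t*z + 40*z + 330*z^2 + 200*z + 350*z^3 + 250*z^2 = -40*t^2 - 240*t + 350*z^3 + z^2*(580 - 300*t) + z*(-50*t^2 - 540*t + 240)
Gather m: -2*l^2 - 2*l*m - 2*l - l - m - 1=-2*l^2 - 3*l + m*(-2*l - 1) - 1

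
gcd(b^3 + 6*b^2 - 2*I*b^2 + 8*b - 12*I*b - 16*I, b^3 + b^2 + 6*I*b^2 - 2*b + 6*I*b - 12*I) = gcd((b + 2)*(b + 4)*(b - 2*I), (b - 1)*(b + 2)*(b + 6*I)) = b + 2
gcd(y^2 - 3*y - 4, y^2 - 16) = y - 4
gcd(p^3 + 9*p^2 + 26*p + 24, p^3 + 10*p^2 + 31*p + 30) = p^2 + 5*p + 6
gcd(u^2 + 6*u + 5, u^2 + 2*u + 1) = u + 1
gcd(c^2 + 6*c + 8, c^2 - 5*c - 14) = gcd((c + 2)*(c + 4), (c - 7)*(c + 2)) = c + 2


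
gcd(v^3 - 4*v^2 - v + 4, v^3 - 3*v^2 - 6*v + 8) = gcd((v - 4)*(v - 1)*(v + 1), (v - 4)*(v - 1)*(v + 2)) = v^2 - 5*v + 4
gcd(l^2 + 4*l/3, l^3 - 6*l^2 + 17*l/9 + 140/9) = l + 4/3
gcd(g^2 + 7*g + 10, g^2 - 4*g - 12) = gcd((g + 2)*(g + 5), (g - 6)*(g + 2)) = g + 2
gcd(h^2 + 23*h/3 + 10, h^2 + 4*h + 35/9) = h + 5/3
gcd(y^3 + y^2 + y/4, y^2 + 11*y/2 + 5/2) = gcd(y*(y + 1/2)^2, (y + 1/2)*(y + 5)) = y + 1/2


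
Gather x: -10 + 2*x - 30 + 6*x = 8*x - 40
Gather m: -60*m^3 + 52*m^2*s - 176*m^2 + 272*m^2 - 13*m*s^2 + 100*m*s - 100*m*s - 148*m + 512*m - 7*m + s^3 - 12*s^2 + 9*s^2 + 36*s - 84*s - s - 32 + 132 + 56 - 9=-60*m^3 + m^2*(52*s + 96) + m*(357 - 13*s^2) + s^3 - 3*s^2 - 49*s + 147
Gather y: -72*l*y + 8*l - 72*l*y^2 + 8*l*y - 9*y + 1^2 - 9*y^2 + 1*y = 8*l + y^2*(-72*l - 9) + y*(-64*l - 8) + 1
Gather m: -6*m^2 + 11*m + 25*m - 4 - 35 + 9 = -6*m^2 + 36*m - 30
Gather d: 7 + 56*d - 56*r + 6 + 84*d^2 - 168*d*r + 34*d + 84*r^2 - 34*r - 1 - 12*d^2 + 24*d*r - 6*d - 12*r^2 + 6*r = 72*d^2 + d*(84 - 144*r) + 72*r^2 - 84*r + 12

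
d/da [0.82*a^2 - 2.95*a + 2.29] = 1.64*a - 2.95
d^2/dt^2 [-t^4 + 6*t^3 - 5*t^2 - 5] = -12*t^2 + 36*t - 10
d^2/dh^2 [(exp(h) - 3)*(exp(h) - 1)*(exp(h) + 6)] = (9*exp(2*h) + 8*exp(h) - 21)*exp(h)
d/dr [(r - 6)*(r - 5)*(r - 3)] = 3*r^2 - 28*r + 63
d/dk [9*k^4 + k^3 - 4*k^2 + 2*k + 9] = 36*k^3 + 3*k^2 - 8*k + 2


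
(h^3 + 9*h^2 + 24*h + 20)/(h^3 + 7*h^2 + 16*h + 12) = (h + 5)/(h + 3)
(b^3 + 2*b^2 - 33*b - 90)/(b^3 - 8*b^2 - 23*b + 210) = (b + 3)/(b - 7)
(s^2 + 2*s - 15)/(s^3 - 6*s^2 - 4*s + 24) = (s^2 + 2*s - 15)/(s^3 - 6*s^2 - 4*s + 24)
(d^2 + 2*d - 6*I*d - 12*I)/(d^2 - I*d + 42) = (d^2 + d*(2 - 6*I) - 12*I)/(d^2 - I*d + 42)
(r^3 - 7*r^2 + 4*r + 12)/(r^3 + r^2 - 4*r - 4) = (r - 6)/(r + 2)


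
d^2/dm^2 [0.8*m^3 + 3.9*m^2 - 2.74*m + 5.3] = 4.8*m + 7.8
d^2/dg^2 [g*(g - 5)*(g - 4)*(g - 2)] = 12*g^2 - 66*g + 76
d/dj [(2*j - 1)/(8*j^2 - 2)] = -1/(4*j^2 + 4*j + 1)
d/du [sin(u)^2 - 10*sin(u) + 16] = 2*(sin(u) - 5)*cos(u)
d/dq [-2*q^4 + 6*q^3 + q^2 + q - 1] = -8*q^3 + 18*q^2 + 2*q + 1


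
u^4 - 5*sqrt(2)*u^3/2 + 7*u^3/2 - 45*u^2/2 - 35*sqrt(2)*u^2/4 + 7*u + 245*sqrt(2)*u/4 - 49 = (u - 7/2)*(u + 7)*(u - 2*sqrt(2))*(u - sqrt(2)/2)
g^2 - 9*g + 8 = (g - 8)*(g - 1)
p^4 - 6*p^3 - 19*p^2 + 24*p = p*(p - 8)*(p - 1)*(p + 3)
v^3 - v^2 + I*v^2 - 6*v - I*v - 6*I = (v - 3)*(v + 2)*(v + I)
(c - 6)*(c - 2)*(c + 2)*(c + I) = c^4 - 6*c^3 + I*c^3 - 4*c^2 - 6*I*c^2 + 24*c - 4*I*c + 24*I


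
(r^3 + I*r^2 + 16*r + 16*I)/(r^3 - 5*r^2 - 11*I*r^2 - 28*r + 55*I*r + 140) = (r^2 + 5*I*r - 4)/(r^2 - r*(5 + 7*I) + 35*I)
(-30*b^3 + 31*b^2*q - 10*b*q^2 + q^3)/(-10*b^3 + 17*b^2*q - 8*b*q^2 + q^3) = (-3*b + q)/(-b + q)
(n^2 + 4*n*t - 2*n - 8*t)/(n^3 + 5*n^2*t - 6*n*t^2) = (n^2 + 4*n*t - 2*n - 8*t)/(n*(n^2 + 5*n*t - 6*t^2))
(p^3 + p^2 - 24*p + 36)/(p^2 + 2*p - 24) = (p^2 - 5*p + 6)/(p - 4)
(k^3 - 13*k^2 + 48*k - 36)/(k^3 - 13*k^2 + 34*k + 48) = (k^2 - 7*k + 6)/(k^2 - 7*k - 8)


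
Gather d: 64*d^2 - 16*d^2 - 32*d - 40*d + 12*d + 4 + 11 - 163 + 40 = 48*d^2 - 60*d - 108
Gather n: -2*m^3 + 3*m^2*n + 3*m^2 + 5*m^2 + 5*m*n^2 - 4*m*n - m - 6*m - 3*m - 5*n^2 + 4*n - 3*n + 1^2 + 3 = -2*m^3 + 8*m^2 - 10*m + n^2*(5*m - 5) + n*(3*m^2 - 4*m + 1) + 4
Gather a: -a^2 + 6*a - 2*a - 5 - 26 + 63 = -a^2 + 4*a + 32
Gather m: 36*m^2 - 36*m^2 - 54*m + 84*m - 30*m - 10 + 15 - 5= 0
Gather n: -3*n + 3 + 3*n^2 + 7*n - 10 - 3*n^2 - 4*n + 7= 0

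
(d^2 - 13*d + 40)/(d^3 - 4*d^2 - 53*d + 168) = (d - 5)/(d^2 + 4*d - 21)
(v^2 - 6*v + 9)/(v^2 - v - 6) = (v - 3)/(v + 2)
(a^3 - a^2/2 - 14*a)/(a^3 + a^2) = (a^2 - a/2 - 14)/(a*(a + 1))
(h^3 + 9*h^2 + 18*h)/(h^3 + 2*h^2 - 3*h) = (h + 6)/(h - 1)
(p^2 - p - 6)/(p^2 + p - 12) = (p + 2)/(p + 4)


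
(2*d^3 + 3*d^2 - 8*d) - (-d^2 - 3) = 2*d^3 + 4*d^2 - 8*d + 3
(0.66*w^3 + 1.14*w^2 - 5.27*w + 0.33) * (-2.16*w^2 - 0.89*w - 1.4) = -1.4256*w^5 - 3.0498*w^4 + 9.4446*w^3 + 2.3815*w^2 + 7.0843*w - 0.462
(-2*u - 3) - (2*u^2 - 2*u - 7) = 4 - 2*u^2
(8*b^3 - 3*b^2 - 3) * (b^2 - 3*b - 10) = 8*b^5 - 27*b^4 - 71*b^3 + 27*b^2 + 9*b + 30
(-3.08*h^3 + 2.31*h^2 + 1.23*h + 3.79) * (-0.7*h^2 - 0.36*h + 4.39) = 2.156*h^5 - 0.5082*h^4 - 15.2138*h^3 + 7.0451*h^2 + 4.0353*h + 16.6381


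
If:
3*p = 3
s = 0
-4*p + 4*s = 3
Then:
No Solution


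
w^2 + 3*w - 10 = (w - 2)*(w + 5)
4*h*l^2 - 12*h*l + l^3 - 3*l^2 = l*(4*h + l)*(l - 3)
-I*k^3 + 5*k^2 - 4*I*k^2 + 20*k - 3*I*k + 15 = (k + 3)*(k + 5*I)*(-I*k - I)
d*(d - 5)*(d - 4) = d^3 - 9*d^2 + 20*d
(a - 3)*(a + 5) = a^2 + 2*a - 15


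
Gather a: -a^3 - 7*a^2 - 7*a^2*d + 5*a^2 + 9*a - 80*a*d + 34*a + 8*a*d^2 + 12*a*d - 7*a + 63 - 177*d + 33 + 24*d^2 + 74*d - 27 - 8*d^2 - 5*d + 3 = -a^3 + a^2*(-7*d - 2) + a*(8*d^2 - 68*d + 36) + 16*d^2 - 108*d + 72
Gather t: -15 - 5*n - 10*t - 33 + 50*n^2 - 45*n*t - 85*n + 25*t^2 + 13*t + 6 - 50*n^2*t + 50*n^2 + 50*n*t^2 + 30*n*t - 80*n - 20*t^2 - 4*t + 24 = 100*n^2 - 170*n + t^2*(50*n + 5) + t*(-50*n^2 - 15*n - 1) - 18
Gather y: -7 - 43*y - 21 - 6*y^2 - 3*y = -6*y^2 - 46*y - 28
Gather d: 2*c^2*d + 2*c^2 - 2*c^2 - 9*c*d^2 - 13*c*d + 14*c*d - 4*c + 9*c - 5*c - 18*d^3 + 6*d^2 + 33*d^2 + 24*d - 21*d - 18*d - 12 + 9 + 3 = -18*d^3 + d^2*(39 - 9*c) + d*(2*c^2 + c - 15)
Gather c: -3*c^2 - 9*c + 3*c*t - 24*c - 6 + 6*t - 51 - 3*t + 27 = -3*c^2 + c*(3*t - 33) + 3*t - 30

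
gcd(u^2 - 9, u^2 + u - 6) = u + 3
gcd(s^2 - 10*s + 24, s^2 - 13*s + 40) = 1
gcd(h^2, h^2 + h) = h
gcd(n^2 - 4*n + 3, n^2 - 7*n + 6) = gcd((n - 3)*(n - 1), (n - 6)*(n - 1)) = n - 1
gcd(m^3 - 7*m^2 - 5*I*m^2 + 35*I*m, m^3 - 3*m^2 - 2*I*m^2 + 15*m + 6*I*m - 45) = m - 5*I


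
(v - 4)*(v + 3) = v^2 - v - 12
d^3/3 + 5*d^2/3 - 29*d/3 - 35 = (d/3 + 1)*(d - 5)*(d + 7)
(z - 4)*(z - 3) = z^2 - 7*z + 12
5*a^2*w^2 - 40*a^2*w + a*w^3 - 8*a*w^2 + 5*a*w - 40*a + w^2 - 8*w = (5*a + w)*(w - 8)*(a*w + 1)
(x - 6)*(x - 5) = x^2 - 11*x + 30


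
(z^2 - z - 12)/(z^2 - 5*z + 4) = (z + 3)/(z - 1)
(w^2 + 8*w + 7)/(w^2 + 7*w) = (w + 1)/w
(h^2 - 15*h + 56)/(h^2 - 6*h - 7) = (h - 8)/(h + 1)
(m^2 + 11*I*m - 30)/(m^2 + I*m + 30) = (m + 5*I)/(m - 5*I)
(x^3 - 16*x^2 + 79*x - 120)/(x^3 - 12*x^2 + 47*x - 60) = (x - 8)/(x - 4)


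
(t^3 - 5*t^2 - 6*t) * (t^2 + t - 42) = t^5 - 4*t^4 - 53*t^3 + 204*t^2 + 252*t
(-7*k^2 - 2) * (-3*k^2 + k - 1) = 21*k^4 - 7*k^3 + 13*k^2 - 2*k + 2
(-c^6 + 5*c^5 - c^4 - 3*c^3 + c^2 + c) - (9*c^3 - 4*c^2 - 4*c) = -c^6 + 5*c^5 - c^4 - 12*c^3 + 5*c^2 + 5*c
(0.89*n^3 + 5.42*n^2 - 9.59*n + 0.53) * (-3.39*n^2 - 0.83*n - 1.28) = -3.0171*n^5 - 19.1125*n^4 + 26.8723*n^3 - 0.7746*n^2 + 11.8353*n - 0.6784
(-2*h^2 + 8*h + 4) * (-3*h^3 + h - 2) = 6*h^5 - 24*h^4 - 14*h^3 + 12*h^2 - 12*h - 8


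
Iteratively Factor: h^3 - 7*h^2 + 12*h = (h - 3)*(h^2 - 4*h) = (h - 4)*(h - 3)*(h)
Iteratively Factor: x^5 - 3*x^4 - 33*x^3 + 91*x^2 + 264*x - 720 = (x + 4)*(x^4 - 7*x^3 - 5*x^2 + 111*x - 180) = (x - 3)*(x + 4)*(x^3 - 4*x^2 - 17*x + 60) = (x - 3)^2*(x + 4)*(x^2 - x - 20) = (x - 3)^2*(x + 4)^2*(x - 5)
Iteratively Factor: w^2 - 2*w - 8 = (w - 4)*(w + 2)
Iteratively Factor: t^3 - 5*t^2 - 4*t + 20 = (t + 2)*(t^2 - 7*t + 10) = (t - 2)*(t + 2)*(t - 5)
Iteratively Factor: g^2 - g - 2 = (g + 1)*(g - 2)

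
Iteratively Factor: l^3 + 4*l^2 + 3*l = (l + 3)*(l^2 + l) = l*(l + 3)*(l + 1)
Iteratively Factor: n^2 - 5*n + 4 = (n - 1)*(n - 4)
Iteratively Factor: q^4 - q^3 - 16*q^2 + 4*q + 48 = (q + 3)*(q^3 - 4*q^2 - 4*q + 16) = (q - 4)*(q + 3)*(q^2 - 4) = (q - 4)*(q + 2)*(q + 3)*(q - 2)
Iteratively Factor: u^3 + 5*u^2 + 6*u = (u + 2)*(u^2 + 3*u) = (u + 2)*(u + 3)*(u)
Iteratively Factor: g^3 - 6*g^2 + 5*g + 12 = (g + 1)*(g^2 - 7*g + 12) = (g - 4)*(g + 1)*(g - 3)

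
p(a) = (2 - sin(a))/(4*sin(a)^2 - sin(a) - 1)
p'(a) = (2 - sin(a))*(-8*sin(a)*cos(a) + cos(a))/(4*sin(a)^2 - sin(a) - 1)^2 - cos(a)/(4*sin(a)^2 - sin(a) - 1)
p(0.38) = -1.99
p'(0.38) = -3.29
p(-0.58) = 3.40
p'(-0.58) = 19.32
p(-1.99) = 0.90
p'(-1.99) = -0.81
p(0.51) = -2.83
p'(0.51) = -11.77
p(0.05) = -1.88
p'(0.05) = 2.04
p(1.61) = 0.50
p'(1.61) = 0.09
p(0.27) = -1.76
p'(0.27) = -0.98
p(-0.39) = -57.16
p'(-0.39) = 5153.90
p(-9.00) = 26.37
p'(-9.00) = -1118.38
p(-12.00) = -3.80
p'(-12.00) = -25.25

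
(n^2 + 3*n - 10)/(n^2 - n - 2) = (n + 5)/(n + 1)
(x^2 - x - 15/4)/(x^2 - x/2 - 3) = (x - 5/2)/(x - 2)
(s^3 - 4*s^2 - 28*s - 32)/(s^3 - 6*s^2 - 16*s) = (s + 2)/s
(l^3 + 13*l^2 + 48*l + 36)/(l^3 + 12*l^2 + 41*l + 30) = (l + 6)/(l + 5)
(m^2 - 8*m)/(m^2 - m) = (m - 8)/(m - 1)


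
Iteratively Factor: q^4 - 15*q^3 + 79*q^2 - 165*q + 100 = (q - 5)*(q^3 - 10*q^2 + 29*q - 20) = (q - 5)*(q - 4)*(q^2 - 6*q + 5) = (q - 5)^2*(q - 4)*(q - 1)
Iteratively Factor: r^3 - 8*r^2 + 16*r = (r)*(r^2 - 8*r + 16) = r*(r - 4)*(r - 4)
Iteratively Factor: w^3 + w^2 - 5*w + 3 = (w + 3)*(w^2 - 2*w + 1) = (w - 1)*(w + 3)*(w - 1)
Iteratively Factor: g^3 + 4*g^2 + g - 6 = (g + 2)*(g^2 + 2*g - 3) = (g - 1)*(g + 2)*(g + 3)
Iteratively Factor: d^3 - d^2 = (d - 1)*(d^2) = d*(d - 1)*(d)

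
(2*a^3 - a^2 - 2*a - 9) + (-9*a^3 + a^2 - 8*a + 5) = -7*a^3 - 10*a - 4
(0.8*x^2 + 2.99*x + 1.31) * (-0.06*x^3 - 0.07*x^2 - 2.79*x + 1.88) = -0.048*x^5 - 0.2354*x^4 - 2.5199*x^3 - 6.9298*x^2 + 1.9663*x + 2.4628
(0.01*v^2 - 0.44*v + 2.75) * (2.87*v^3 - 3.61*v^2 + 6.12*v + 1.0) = 0.0287*v^5 - 1.2989*v^4 + 9.5421*v^3 - 12.6103*v^2 + 16.39*v + 2.75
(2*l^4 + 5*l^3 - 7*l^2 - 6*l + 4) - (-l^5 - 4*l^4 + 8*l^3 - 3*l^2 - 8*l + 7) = l^5 + 6*l^4 - 3*l^3 - 4*l^2 + 2*l - 3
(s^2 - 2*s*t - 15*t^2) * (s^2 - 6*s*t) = s^4 - 8*s^3*t - 3*s^2*t^2 + 90*s*t^3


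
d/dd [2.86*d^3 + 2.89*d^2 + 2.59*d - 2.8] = 8.58*d^2 + 5.78*d + 2.59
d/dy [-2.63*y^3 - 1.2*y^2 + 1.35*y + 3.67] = -7.89*y^2 - 2.4*y + 1.35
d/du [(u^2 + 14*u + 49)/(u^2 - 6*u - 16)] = 10*(-2*u^2 - 13*u + 7)/(u^4 - 12*u^3 + 4*u^2 + 192*u + 256)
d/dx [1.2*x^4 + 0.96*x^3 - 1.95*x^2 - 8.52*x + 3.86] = 4.8*x^3 + 2.88*x^2 - 3.9*x - 8.52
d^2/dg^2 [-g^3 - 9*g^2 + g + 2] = -6*g - 18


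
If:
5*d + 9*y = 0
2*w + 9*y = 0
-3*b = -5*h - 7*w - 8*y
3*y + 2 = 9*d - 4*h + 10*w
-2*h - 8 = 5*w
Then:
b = -2465/468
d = -3/13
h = -133/52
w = -15/26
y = 5/39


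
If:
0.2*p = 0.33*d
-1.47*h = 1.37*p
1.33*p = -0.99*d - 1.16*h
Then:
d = 0.00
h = 0.00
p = 0.00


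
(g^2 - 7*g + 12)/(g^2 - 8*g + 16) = (g - 3)/(g - 4)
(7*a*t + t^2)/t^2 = (7*a + t)/t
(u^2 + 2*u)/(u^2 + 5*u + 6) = u/(u + 3)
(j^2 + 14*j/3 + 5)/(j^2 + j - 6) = (j + 5/3)/(j - 2)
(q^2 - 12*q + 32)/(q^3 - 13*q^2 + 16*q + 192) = (q - 4)/(q^2 - 5*q - 24)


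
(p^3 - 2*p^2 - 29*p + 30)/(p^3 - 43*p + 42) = (p + 5)/(p + 7)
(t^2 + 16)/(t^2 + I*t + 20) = (t + 4*I)/(t + 5*I)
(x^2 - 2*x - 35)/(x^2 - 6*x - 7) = (x + 5)/(x + 1)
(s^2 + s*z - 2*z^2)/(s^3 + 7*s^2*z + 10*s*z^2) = (s - z)/(s*(s + 5*z))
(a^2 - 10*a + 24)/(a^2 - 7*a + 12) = (a - 6)/(a - 3)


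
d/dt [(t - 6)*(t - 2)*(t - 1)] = 3*t^2 - 18*t + 20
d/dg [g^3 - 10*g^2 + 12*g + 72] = 3*g^2 - 20*g + 12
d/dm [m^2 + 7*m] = 2*m + 7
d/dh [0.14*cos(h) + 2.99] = -0.14*sin(h)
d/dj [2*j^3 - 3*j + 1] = 6*j^2 - 3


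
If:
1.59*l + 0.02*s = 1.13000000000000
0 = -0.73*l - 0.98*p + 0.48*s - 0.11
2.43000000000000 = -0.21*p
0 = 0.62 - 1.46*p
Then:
No Solution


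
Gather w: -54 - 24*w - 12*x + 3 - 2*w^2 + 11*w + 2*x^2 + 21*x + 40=-2*w^2 - 13*w + 2*x^2 + 9*x - 11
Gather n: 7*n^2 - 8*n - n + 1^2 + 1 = 7*n^2 - 9*n + 2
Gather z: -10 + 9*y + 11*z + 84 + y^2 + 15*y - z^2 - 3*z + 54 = y^2 + 24*y - z^2 + 8*z + 128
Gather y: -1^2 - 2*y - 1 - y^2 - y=-y^2 - 3*y - 2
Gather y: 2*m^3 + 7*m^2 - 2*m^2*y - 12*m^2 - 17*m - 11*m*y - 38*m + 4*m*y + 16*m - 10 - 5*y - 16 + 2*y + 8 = 2*m^3 - 5*m^2 - 39*m + y*(-2*m^2 - 7*m - 3) - 18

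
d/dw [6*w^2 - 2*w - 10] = 12*w - 2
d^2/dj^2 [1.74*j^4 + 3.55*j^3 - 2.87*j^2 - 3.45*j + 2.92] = 20.88*j^2 + 21.3*j - 5.74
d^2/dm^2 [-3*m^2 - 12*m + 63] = -6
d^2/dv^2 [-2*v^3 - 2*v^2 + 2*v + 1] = -12*v - 4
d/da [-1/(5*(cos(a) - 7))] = -sin(a)/(5*(cos(a) - 7)^2)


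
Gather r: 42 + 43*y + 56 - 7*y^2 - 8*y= -7*y^2 + 35*y + 98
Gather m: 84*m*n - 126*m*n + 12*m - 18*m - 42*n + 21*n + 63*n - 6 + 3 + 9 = m*(-42*n - 6) + 42*n + 6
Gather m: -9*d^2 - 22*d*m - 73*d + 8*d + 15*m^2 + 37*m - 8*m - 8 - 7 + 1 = -9*d^2 - 65*d + 15*m^2 + m*(29 - 22*d) - 14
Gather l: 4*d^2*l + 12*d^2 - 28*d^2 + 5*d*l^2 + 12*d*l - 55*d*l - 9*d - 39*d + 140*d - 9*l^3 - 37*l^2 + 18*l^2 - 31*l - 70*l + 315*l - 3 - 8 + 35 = -16*d^2 + 92*d - 9*l^3 + l^2*(5*d - 19) + l*(4*d^2 - 43*d + 214) + 24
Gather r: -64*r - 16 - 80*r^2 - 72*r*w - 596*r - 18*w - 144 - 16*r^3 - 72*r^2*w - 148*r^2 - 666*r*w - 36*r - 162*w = -16*r^3 + r^2*(-72*w - 228) + r*(-738*w - 696) - 180*w - 160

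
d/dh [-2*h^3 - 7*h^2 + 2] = 2*h*(-3*h - 7)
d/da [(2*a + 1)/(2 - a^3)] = (4*a^3 + 3*a^2 + 4)/(a^6 - 4*a^3 + 4)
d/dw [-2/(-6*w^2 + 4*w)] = 2*(1 - 3*w)/(w^2*(3*w - 2)^2)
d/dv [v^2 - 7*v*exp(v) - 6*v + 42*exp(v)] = -7*v*exp(v) + 2*v + 35*exp(v) - 6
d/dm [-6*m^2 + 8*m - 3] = 8 - 12*m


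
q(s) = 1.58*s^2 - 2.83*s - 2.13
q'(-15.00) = -50.23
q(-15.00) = 395.82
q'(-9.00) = -31.27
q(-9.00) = 151.32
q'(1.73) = 2.64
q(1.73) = -2.30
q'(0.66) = -0.74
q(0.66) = -3.31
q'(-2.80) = -11.68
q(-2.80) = 18.18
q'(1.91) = 3.21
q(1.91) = -1.77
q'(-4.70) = -17.68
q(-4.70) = 46.07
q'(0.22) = -2.13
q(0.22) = -2.68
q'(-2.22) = -9.85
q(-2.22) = 11.94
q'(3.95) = 9.65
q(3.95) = 11.34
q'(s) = 3.16*s - 2.83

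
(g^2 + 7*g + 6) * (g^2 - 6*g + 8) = g^4 + g^3 - 28*g^2 + 20*g + 48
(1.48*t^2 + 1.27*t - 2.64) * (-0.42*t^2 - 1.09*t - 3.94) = -0.6216*t^4 - 2.1466*t^3 - 6.1067*t^2 - 2.1262*t + 10.4016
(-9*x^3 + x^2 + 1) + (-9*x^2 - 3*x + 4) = -9*x^3 - 8*x^2 - 3*x + 5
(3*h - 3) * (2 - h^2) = -3*h^3 + 3*h^2 + 6*h - 6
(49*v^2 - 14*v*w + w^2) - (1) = 49*v^2 - 14*v*w + w^2 - 1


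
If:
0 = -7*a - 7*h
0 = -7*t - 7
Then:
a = -h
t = -1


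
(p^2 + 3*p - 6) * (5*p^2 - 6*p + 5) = 5*p^4 + 9*p^3 - 43*p^2 + 51*p - 30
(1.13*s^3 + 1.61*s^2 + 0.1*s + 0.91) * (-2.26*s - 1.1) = -2.5538*s^4 - 4.8816*s^3 - 1.997*s^2 - 2.1666*s - 1.001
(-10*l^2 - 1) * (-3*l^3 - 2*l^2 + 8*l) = 30*l^5 + 20*l^4 - 77*l^3 + 2*l^2 - 8*l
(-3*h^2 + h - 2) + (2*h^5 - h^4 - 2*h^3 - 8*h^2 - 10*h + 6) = 2*h^5 - h^4 - 2*h^3 - 11*h^2 - 9*h + 4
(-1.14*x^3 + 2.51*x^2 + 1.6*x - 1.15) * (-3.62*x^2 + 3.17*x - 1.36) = 4.1268*x^5 - 12.7*x^4 + 3.7151*x^3 + 5.8214*x^2 - 5.8215*x + 1.564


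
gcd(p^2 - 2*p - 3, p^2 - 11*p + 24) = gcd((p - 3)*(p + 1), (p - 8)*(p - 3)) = p - 3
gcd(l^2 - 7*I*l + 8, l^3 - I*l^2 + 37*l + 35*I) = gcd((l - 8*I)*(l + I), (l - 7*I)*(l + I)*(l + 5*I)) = l + I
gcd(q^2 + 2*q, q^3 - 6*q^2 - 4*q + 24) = q + 2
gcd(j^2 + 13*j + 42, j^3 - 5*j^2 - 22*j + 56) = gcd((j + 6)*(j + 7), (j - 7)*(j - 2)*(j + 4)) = 1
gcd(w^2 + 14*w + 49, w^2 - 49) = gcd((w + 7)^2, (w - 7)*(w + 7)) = w + 7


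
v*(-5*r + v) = -5*r*v + v^2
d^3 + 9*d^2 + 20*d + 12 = (d + 1)*(d + 2)*(d + 6)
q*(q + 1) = q^2 + q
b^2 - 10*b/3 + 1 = (b - 3)*(b - 1/3)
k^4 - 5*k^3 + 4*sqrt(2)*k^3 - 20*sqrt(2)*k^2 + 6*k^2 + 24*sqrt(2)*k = k*(k - 3)*(k - 2)*(k + 4*sqrt(2))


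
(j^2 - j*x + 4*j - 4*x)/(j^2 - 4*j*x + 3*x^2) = (-j - 4)/(-j + 3*x)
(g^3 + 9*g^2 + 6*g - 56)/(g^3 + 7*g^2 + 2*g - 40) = (g + 7)/(g + 5)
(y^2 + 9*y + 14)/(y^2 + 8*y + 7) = (y + 2)/(y + 1)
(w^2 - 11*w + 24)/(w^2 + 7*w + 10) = (w^2 - 11*w + 24)/(w^2 + 7*w + 10)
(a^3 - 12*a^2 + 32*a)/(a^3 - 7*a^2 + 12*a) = (a - 8)/(a - 3)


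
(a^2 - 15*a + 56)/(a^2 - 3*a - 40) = (a - 7)/(a + 5)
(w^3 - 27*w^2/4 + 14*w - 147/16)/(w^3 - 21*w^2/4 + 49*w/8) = (w - 3/2)/w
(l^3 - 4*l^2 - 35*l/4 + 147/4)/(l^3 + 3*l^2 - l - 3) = (l^2 - 7*l + 49/4)/(l^2 - 1)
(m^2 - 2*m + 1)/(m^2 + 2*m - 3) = (m - 1)/(m + 3)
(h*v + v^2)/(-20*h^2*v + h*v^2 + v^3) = (h + v)/(-20*h^2 + h*v + v^2)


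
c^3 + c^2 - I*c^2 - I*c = c*(c + 1)*(c - I)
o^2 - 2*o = o*(o - 2)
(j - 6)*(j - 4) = j^2 - 10*j + 24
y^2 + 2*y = y*(y + 2)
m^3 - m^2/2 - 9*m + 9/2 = (m - 3)*(m - 1/2)*(m + 3)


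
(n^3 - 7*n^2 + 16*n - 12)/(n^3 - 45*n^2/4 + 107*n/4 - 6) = 4*(n^2 - 4*n + 4)/(4*n^2 - 33*n + 8)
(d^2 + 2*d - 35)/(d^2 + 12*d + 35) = (d - 5)/(d + 5)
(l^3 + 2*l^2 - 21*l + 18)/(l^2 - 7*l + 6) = (l^2 + 3*l - 18)/(l - 6)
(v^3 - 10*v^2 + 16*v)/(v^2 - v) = (v^2 - 10*v + 16)/(v - 1)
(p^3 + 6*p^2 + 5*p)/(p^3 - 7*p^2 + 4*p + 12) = p*(p + 5)/(p^2 - 8*p + 12)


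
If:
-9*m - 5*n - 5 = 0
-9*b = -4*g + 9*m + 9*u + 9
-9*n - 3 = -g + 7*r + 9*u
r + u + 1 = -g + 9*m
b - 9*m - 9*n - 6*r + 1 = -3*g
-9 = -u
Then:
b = -7115/298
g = -15235/298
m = -23725/2682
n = 4447/298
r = -5735/149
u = 9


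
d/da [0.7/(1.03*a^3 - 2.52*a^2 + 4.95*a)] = (-2.163*a^2 + 3.528*a - 3.465)/(a^2*(1.03*a^2 - 2.52*a + 4.95)^2)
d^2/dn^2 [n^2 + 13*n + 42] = 2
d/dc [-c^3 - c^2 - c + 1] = -3*c^2 - 2*c - 1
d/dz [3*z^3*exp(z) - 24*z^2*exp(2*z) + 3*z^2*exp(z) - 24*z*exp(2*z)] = 3*(z^3 - 16*z^2*exp(z) + 4*z^2 - 32*z*exp(z) + 2*z - 8*exp(z))*exp(z)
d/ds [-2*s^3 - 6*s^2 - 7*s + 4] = -6*s^2 - 12*s - 7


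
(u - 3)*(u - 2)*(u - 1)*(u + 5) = u^4 - u^3 - 19*u^2 + 49*u - 30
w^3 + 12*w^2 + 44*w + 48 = (w + 2)*(w + 4)*(w + 6)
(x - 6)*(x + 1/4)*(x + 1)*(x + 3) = x^4 - 7*x^3/4 - 43*x^2/2 - 93*x/4 - 9/2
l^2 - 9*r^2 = (l - 3*r)*(l + 3*r)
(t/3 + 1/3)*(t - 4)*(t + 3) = t^3/3 - 13*t/3 - 4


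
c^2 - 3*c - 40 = (c - 8)*(c + 5)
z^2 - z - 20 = (z - 5)*(z + 4)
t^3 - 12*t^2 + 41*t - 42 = (t - 7)*(t - 3)*(t - 2)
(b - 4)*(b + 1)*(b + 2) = b^3 - b^2 - 10*b - 8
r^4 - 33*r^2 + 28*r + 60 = (r - 5)*(r - 2)*(r + 1)*(r + 6)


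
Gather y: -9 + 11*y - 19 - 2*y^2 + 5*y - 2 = -2*y^2 + 16*y - 30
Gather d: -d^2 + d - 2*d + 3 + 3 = -d^2 - d + 6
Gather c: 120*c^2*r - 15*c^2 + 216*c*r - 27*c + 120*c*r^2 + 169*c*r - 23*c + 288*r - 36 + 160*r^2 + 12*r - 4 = c^2*(120*r - 15) + c*(120*r^2 + 385*r - 50) + 160*r^2 + 300*r - 40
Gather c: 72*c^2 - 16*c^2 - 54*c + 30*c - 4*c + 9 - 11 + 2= 56*c^2 - 28*c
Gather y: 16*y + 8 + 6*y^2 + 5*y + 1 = 6*y^2 + 21*y + 9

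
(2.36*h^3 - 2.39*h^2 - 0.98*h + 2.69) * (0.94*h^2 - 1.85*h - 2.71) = 2.2184*h^5 - 6.6126*h^4 - 2.8953*h^3 + 10.8185*h^2 - 2.3207*h - 7.2899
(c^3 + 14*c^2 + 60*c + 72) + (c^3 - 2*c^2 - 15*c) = 2*c^3 + 12*c^2 + 45*c + 72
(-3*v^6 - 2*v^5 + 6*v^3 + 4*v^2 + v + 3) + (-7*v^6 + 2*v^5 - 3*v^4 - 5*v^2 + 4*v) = -10*v^6 - 3*v^4 + 6*v^3 - v^2 + 5*v + 3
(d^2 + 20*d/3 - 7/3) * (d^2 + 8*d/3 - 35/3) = d^4 + 28*d^3/3 + 34*d^2/9 - 84*d + 245/9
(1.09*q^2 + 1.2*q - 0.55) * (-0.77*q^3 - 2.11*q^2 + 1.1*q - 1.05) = -0.8393*q^5 - 3.2239*q^4 - 0.909499999999999*q^3 + 1.336*q^2 - 1.865*q + 0.5775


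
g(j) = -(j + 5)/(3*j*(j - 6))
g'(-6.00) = 0.00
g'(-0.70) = -0.55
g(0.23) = 1.31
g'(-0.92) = -0.32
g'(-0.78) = -0.44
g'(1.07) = -0.22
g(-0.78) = -0.27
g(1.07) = 0.38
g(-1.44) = -0.11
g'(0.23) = -5.23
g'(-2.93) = -0.02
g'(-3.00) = -0.02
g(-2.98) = -0.03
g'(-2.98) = -0.02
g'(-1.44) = -0.12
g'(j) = -1/(3*j*(j - 6)) + (j + 5)/(3*j*(j - 6)^2) + (j + 5)/(3*j^2*(j - 6))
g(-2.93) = -0.03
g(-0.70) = -0.31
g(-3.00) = -0.02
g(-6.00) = 0.00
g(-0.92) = -0.21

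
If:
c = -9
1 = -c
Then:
No Solution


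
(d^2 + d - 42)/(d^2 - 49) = (d - 6)/(d - 7)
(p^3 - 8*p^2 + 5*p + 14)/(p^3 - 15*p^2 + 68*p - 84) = (p + 1)/(p - 6)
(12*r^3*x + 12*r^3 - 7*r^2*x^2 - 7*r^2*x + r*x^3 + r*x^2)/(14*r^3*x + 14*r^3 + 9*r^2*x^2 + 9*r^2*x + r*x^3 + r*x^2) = (12*r^2 - 7*r*x + x^2)/(14*r^2 + 9*r*x + x^2)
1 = 1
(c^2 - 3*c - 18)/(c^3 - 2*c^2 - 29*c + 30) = (c + 3)/(c^2 + 4*c - 5)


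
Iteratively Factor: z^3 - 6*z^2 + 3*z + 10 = (z + 1)*(z^2 - 7*z + 10) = (z - 2)*(z + 1)*(z - 5)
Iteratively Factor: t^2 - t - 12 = (t - 4)*(t + 3)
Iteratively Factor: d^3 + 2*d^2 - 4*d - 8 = (d + 2)*(d^2 - 4) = (d + 2)^2*(d - 2)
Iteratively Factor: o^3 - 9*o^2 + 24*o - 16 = (o - 1)*(o^2 - 8*o + 16) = (o - 4)*(o - 1)*(o - 4)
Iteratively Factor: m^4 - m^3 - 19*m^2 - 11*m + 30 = (m + 2)*(m^3 - 3*m^2 - 13*m + 15) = (m - 1)*(m + 2)*(m^2 - 2*m - 15) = (m - 1)*(m + 2)*(m + 3)*(m - 5)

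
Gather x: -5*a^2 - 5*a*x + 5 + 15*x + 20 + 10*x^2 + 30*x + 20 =-5*a^2 + 10*x^2 + x*(45 - 5*a) + 45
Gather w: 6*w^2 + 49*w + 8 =6*w^2 + 49*w + 8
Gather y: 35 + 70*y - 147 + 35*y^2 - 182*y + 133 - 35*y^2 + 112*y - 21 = 0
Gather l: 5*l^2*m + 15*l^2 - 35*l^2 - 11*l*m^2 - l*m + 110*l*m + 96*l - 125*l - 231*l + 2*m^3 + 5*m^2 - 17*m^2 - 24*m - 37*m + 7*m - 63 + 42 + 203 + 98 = l^2*(5*m - 20) + l*(-11*m^2 + 109*m - 260) + 2*m^3 - 12*m^2 - 54*m + 280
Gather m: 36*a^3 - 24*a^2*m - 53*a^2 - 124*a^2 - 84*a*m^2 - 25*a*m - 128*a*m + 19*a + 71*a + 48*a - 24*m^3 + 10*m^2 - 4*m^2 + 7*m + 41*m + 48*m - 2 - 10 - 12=36*a^3 - 177*a^2 + 138*a - 24*m^3 + m^2*(6 - 84*a) + m*(-24*a^2 - 153*a + 96) - 24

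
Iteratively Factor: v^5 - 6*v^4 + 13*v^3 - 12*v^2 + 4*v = (v - 2)*(v^4 - 4*v^3 + 5*v^2 - 2*v) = (v - 2)^2*(v^3 - 2*v^2 + v) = (v - 2)^2*(v - 1)*(v^2 - v) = (v - 2)^2*(v - 1)^2*(v)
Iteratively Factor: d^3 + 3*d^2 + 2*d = (d + 1)*(d^2 + 2*d) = (d + 1)*(d + 2)*(d)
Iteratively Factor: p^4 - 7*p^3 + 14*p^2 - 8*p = (p)*(p^3 - 7*p^2 + 14*p - 8) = p*(p - 1)*(p^2 - 6*p + 8) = p*(p - 4)*(p - 1)*(p - 2)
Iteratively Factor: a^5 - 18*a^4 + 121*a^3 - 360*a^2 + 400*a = (a - 5)*(a^4 - 13*a^3 + 56*a^2 - 80*a) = a*(a - 5)*(a^3 - 13*a^2 + 56*a - 80) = a*(a - 5)^2*(a^2 - 8*a + 16) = a*(a - 5)^2*(a - 4)*(a - 4)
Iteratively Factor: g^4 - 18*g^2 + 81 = (g - 3)*(g^3 + 3*g^2 - 9*g - 27) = (g - 3)^2*(g^2 + 6*g + 9) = (g - 3)^2*(g + 3)*(g + 3)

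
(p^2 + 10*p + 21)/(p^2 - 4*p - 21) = (p + 7)/(p - 7)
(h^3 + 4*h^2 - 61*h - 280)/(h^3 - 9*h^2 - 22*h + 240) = (h + 7)/(h - 6)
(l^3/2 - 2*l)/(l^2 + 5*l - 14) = l*(l + 2)/(2*(l + 7))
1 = 1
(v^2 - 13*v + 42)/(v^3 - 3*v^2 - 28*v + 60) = (v - 7)/(v^2 + 3*v - 10)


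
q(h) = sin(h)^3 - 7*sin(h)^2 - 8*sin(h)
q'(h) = 3*sin(h)^2*cos(h) - 14*sin(h)*cos(h) - 8*cos(h)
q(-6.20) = -0.71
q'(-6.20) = -9.11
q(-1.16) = 0.68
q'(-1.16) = 2.94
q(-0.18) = 1.20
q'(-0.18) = -5.31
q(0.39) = -4.00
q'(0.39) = -11.92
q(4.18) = 1.06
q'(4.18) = -3.19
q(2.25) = -9.99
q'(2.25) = 10.73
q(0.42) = -4.36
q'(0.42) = -12.06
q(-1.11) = 0.83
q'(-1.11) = 3.09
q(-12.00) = -6.15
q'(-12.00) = -12.36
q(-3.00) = 0.99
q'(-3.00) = 5.90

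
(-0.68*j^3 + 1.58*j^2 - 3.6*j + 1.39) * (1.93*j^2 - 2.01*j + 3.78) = -1.3124*j^5 + 4.4162*j^4 - 12.6942*j^3 + 15.8911*j^2 - 16.4019*j + 5.2542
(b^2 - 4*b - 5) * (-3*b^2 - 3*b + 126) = -3*b^4 + 9*b^3 + 153*b^2 - 489*b - 630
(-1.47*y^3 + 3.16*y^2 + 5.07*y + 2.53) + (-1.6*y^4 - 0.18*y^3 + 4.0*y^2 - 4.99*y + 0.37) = -1.6*y^4 - 1.65*y^3 + 7.16*y^2 + 0.0800000000000001*y + 2.9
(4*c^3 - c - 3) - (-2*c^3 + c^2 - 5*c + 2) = 6*c^3 - c^2 + 4*c - 5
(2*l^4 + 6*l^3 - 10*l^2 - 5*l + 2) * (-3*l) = -6*l^5 - 18*l^4 + 30*l^3 + 15*l^2 - 6*l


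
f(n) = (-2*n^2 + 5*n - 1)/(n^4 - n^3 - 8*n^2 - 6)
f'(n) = (5 - 4*n)/(n^4 - n^3 - 8*n^2 - 6) + (-2*n^2 + 5*n - 1)*(-4*n^3 + 3*n^2 + 16*n)/(n^4 - n^3 - 8*n^2 - 6)^2 = (-n*(-4*n^2 + 3*n + 16)*(2*n^2 - 5*n + 1) + (4*n - 5)*(-n^4 + n^3 + 8*n^2 + 6))/(-n^4 + n^3 + 8*n^2 + 6)^2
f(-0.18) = 0.31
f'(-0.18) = -0.78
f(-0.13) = 0.27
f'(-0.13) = -0.81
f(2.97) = 0.15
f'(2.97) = 0.46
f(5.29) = -0.08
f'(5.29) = 0.04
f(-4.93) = -0.15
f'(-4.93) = -0.09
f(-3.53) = -0.47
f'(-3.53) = -0.58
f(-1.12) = 0.70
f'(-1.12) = -0.27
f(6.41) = -0.05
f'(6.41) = 0.02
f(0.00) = 0.17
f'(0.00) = -0.83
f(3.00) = 0.17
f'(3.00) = 0.52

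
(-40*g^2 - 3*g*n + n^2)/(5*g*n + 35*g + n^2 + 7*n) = (-8*g + n)/(n + 7)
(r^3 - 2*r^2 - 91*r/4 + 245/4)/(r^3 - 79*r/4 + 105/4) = (2*r - 7)/(2*r - 3)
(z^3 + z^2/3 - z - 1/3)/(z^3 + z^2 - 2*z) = (3*z^2 + 4*z + 1)/(3*z*(z + 2))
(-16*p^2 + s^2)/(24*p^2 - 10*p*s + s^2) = (-4*p - s)/(6*p - s)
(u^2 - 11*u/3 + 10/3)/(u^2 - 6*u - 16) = (-3*u^2 + 11*u - 10)/(3*(-u^2 + 6*u + 16))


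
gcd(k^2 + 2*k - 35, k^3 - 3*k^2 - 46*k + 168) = k + 7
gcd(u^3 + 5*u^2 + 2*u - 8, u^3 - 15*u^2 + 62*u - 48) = u - 1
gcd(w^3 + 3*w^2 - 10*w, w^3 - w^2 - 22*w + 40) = w^2 + 3*w - 10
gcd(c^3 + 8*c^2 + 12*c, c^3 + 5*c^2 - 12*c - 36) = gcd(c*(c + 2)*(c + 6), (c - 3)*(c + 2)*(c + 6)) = c^2 + 8*c + 12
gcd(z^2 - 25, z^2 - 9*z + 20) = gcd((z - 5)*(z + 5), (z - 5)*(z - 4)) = z - 5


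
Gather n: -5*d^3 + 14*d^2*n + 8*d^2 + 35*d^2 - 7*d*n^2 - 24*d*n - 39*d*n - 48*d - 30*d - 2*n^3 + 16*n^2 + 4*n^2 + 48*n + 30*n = -5*d^3 + 43*d^2 - 78*d - 2*n^3 + n^2*(20 - 7*d) + n*(14*d^2 - 63*d + 78)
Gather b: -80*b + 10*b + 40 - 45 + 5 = -70*b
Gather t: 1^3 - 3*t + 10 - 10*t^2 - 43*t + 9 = -10*t^2 - 46*t + 20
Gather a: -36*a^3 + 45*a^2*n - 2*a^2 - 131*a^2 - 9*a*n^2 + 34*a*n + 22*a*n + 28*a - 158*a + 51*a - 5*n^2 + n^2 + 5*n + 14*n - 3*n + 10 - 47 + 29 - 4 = -36*a^3 + a^2*(45*n - 133) + a*(-9*n^2 + 56*n - 79) - 4*n^2 + 16*n - 12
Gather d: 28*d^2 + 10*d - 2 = 28*d^2 + 10*d - 2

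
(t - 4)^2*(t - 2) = t^3 - 10*t^2 + 32*t - 32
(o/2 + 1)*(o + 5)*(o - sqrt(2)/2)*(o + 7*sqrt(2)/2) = o^4/2 + 3*sqrt(2)*o^3/2 + 7*o^3/2 + 13*o^2/4 + 21*sqrt(2)*o^2/2 - 49*o/4 + 15*sqrt(2)*o - 35/2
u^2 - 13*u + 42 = (u - 7)*(u - 6)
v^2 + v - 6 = (v - 2)*(v + 3)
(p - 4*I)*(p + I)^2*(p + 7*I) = p^4 + 5*I*p^3 + 21*p^2 + 53*I*p - 28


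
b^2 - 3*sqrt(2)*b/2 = b*(b - 3*sqrt(2)/2)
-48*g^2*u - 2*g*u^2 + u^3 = u*(-8*g + u)*(6*g + u)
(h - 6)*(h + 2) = h^2 - 4*h - 12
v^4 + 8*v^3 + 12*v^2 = v^2*(v + 2)*(v + 6)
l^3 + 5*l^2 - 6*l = l*(l - 1)*(l + 6)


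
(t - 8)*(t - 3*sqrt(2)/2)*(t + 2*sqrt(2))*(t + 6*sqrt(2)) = t^4 - 8*t^3 + 13*sqrt(2)*t^3/2 - 52*sqrt(2)*t^2 - 36*sqrt(2)*t + 288*sqrt(2)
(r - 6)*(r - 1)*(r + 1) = r^3 - 6*r^2 - r + 6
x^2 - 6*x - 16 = (x - 8)*(x + 2)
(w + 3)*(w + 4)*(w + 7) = w^3 + 14*w^2 + 61*w + 84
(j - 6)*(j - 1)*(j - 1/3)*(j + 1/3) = j^4 - 7*j^3 + 53*j^2/9 + 7*j/9 - 2/3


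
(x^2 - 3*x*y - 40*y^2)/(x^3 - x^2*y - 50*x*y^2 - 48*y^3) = (x + 5*y)/(x^2 + 7*x*y + 6*y^2)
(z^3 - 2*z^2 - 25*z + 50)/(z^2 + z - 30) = (z^2 + 3*z - 10)/(z + 6)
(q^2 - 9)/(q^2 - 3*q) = (q + 3)/q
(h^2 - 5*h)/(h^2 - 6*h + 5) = h/(h - 1)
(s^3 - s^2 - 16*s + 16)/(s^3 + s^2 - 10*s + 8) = (s - 4)/(s - 2)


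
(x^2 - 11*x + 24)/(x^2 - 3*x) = (x - 8)/x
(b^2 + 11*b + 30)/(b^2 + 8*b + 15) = (b + 6)/(b + 3)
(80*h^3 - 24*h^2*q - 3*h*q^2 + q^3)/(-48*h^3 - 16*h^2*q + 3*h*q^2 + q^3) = (-20*h^2 + h*q + q^2)/(12*h^2 + 7*h*q + q^2)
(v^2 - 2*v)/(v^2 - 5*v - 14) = v*(2 - v)/(-v^2 + 5*v + 14)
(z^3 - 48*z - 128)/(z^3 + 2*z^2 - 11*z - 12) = (z^2 - 4*z - 32)/(z^2 - 2*z - 3)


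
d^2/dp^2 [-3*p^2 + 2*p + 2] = -6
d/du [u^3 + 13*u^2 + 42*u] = 3*u^2 + 26*u + 42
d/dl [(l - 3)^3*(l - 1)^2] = (l - 3)^2*(l - 1)*(5*l - 9)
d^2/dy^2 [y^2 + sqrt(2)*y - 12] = 2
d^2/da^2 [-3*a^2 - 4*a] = -6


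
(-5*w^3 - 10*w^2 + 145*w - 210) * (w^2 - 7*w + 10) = -5*w^5 + 25*w^4 + 165*w^3 - 1325*w^2 + 2920*w - 2100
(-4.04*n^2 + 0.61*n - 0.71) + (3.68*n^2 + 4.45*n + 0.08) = -0.36*n^2 + 5.06*n - 0.63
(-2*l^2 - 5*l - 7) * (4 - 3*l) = 6*l^3 + 7*l^2 + l - 28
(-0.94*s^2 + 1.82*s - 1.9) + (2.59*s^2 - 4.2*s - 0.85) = 1.65*s^2 - 2.38*s - 2.75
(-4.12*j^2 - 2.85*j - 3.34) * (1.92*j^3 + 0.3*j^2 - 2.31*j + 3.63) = -7.9104*j^5 - 6.708*j^4 + 2.2494*j^3 - 9.3741*j^2 - 2.6301*j - 12.1242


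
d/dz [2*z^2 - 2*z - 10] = 4*z - 2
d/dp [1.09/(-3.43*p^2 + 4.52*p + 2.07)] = (7.4774*p - 4.9268)/(-3.43*p^2 + 4.52*p + 2.07)^2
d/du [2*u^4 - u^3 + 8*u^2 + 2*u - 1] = 8*u^3 - 3*u^2 + 16*u + 2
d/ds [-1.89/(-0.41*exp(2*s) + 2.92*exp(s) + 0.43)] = (5.5188 - 1.5498*exp(s))*exp(s)/(-0.41*exp(2*s) + 2.92*exp(s) + 0.43)^2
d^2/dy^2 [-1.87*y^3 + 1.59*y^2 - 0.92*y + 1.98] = 3.18 - 11.22*y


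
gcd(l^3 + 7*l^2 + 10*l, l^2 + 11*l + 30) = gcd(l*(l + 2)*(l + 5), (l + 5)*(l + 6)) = l + 5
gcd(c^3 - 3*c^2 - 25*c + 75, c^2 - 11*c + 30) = c - 5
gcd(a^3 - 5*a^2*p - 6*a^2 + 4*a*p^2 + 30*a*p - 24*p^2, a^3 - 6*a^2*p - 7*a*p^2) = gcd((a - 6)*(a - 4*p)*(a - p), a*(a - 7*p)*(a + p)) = 1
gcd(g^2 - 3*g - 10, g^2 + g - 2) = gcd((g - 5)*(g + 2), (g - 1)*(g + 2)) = g + 2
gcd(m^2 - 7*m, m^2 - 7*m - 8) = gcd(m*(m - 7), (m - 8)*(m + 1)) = 1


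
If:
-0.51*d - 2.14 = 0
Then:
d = -4.20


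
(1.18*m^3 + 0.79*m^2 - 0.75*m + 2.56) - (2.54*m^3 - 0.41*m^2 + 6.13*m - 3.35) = -1.36*m^3 + 1.2*m^2 - 6.88*m + 5.91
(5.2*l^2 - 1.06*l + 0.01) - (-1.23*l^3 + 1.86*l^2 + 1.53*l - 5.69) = 1.23*l^3 + 3.34*l^2 - 2.59*l + 5.7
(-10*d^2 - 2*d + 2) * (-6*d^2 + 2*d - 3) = 60*d^4 - 8*d^3 + 14*d^2 + 10*d - 6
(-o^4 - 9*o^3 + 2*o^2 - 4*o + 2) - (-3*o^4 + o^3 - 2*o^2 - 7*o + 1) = 2*o^4 - 10*o^3 + 4*o^2 + 3*o + 1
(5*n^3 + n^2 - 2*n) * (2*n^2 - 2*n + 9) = 10*n^5 - 8*n^4 + 39*n^3 + 13*n^2 - 18*n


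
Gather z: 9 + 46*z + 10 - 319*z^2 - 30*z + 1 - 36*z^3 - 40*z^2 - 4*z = -36*z^3 - 359*z^2 + 12*z + 20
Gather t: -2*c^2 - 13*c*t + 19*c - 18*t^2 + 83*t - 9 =-2*c^2 + 19*c - 18*t^2 + t*(83 - 13*c) - 9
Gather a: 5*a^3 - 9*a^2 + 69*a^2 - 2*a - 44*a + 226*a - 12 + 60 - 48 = 5*a^3 + 60*a^2 + 180*a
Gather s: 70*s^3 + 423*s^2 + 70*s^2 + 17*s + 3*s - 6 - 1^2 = 70*s^3 + 493*s^2 + 20*s - 7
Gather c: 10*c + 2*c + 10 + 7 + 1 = 12*c + 18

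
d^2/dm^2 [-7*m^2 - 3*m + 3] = -14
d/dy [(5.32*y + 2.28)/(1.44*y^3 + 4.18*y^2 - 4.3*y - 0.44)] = (-15.3216*y^3 - 32.0872*y^2 - 19.0608*y + 7.4632)/(2.0736*y^6 + 12.0384*y^5 + 5.0884*y^4 - 37.2152*y^3 + 14.8116*y^2 + 3.784*y + 0.1936)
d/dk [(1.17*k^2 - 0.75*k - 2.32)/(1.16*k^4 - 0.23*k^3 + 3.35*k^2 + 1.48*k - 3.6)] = (-2.7144*k^5 + 2.8791*k^4 + 10.4198*k^3 + 2.6433*k^2 + 7.12*k + 6.1336)/(1.3456*k^8 - 0.5336*k^7 + 7.8249*k^6 + 1.8926*k^5 + 2.1897*k^4 + 11.572*k^3 - 21.9296*k^2 - 10.656*k + 12.96)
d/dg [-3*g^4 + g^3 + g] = -12*g^3 + 3*g^2 + 1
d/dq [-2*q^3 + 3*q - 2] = 3 - 6*q^2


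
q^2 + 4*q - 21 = (q - 3)*(q + 7)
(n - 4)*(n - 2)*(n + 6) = n^3 - 28*n + 48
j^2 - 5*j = j*(j - 5)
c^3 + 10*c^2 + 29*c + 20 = (c + 1)*(c + 4)*(c + 5)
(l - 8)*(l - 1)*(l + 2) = l^3 - 7*l^2 - 10*l + 16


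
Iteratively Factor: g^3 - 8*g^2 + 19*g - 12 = (g - 4)*(g^2 - 4*g + 3) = (g - 4)*(g - 1)*(g - 3)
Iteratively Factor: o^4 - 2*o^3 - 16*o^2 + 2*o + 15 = (o - 1)*(o^3 - o^2 - 17*o - 15) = (o - 5)*(o - 1)*(o^2 + 4*o + 3) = (o - 5)*(o - 1)*(o + 3)*(o + 1)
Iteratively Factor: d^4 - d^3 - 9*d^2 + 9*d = (d)*(d^3 - d^2 - 9*d + 9) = d*(d - 3)*(d^2 + 2*d - 3) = d*(d - 3)*(d - 1)*(d + 3)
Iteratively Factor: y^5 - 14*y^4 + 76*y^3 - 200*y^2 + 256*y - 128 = (y - 2)*(y^4 - 12*y^3 + 52*y^2 - 96*y + 64) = (y - 4)*(y - 2)*(y^3 - 8*y^2 + 20*y - 16) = (y - 4)*(y - 2)^2*(y^2 - 6*y + 8) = (y - 4)*(y - 2)^3*(y - 4)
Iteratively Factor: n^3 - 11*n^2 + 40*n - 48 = (n - 4)*(n^2 - 7*n + 12) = (n - 4)^2*(n - 3)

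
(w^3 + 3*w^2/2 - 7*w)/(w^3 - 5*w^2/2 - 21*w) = (w - 2)/(w - 6)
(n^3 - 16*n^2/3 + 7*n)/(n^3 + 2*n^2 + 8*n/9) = 3*(3*n^2 - 16*n + 21)/(9*n^2 + 18*n + 8)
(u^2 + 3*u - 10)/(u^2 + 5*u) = (u - 2)/u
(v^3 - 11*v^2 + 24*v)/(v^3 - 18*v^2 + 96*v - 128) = v*(v - 3)/(v^2 - 10*v + 16)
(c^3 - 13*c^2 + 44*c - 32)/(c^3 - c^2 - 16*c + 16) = (c - 8)/(c + 4)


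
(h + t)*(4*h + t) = 4*h^2 + 5*h*t + t^2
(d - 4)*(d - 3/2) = d^2 - 11*d/2 + 6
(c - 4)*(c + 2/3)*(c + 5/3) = c^3 - 5*c^2/3 - 74*c/9 - 40/9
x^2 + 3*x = x*(x + 3)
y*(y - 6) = y^2 - 6*y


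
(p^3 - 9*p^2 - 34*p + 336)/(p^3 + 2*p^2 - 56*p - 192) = (p - 7)/(p + 4)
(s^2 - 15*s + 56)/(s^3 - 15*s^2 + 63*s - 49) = (s - 8)/(s^2 - 8*s + 7)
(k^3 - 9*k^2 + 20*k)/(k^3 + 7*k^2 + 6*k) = (k^2 - 9*k + 20)/(k^2 + 7*k + 6)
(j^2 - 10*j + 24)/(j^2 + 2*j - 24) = (j - 6)/(j + 6)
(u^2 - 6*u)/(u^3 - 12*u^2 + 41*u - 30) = u/(u^2 - 6*u + 5)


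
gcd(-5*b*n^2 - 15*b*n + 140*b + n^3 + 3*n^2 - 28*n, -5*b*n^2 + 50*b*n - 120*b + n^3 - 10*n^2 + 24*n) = 5*b*n - 20*b - n^2 + 4*n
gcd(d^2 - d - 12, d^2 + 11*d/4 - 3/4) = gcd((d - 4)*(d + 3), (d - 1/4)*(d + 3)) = d + 3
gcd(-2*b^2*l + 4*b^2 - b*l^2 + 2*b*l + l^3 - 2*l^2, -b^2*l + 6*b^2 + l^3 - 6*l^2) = b + l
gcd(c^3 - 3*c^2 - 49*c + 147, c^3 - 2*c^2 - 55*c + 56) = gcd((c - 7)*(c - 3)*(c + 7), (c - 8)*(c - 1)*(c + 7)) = c + 7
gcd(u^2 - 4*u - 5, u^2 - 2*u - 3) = u + 1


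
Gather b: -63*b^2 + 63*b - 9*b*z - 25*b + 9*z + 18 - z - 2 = -63*b^2 + b*(38 - 9*z) + 8*z + 16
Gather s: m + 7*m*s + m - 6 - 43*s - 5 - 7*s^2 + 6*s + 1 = 2*m - 7*s^2 + s*(7*m - 37) - 10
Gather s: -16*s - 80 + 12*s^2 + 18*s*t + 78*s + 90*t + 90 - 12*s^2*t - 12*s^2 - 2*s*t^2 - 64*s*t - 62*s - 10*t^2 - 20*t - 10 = -12*s^2*t + s*(-2*t^2 - 46*t) - 10*t^2 + 70*t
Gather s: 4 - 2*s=4 - 2*s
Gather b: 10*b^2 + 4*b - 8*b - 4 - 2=10*b^2 - 4*b - 6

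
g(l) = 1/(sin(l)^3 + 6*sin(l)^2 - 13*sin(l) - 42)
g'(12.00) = 0.01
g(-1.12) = -0.04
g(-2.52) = -0.03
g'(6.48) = 0.01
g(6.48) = -0.02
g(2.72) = -0.02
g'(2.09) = -0.00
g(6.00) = -0.03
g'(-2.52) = -0.01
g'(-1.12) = 0.01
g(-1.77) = -0.04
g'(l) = (-3*sin(l)^2*cos(l) - 12*sin(l)*cos(l) + 13*cos(l))/(sin(l)^3 + 6*sin(l)^2 - 13*sin(l) - 42)^2 = (-3*sin(l)^2 - 12*sin(l) + 13)*cos(l)/(sin(l)^3 + 6*sin(l)^2 - 13*sin(l) - 42)^2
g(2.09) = -0.02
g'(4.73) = 0.00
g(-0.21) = -0.03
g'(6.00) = 0.01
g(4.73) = -0.04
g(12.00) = -0.03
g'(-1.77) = -0.01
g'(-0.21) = 0.01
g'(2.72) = -0.00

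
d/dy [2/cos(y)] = 2*sin(y)/cos(y)^2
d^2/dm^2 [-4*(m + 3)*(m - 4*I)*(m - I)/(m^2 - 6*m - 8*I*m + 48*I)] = (m^3*(-208 - 216*I) + m^2*(-3168 + 10368*I) + m*(70848 - 6912*I) + 5760 - 124416*I)/(m^6 + m^5*(-18 - 24*I) + m^4*(-84 + 432*I) + m^3*(3240 - 2080*I) + m^2*(-20736 - 4032*I) + m*(41472 + 55296*I) - 110592*I)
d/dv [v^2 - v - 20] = 2*v - 1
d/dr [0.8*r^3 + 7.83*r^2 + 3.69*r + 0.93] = 2.4*r^2 + 15.66*r + 3.69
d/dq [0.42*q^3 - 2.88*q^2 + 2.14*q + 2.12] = 1.26*q^2 - 5.76*q + 2.14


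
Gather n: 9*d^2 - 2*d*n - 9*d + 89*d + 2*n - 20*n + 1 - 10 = 9*d^2 + 80*d + n*(-2*d - 18) - 9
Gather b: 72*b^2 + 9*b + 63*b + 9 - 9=72*b^2 + 72*b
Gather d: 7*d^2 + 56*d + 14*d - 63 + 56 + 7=7*d^2 + 70*d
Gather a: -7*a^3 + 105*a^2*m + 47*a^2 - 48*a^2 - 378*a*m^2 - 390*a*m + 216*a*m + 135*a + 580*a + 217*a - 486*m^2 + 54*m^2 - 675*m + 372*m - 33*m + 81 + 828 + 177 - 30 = -7*a^3 + a^2*(105*m - 1) + a*(-378*m^2 - 174*m + 932) - 432*m^2 - 336*m + 1056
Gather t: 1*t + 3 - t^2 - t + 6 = 9 - t^2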